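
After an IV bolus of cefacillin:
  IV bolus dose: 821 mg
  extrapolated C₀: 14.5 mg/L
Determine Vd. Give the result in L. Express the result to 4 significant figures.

Vd = Dose / C₀ = 821.0 / 14.5 = 56.62 L

56.62 L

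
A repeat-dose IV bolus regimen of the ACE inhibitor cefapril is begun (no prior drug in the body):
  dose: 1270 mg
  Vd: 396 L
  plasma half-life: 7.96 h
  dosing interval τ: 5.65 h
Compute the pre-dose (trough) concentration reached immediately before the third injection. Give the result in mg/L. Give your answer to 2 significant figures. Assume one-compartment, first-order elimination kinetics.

3.2 mg/L

C₀ per dose = Dose / Vd = 1270 / 396 = 3.207 mg/L
k = ln2 / t½ = 0.693147 / 7.96 = 0.08708 h⁻¹
Fraction remaining after one interval: r = e^(−kτ) = e^(−0.08708 × 5.65) = 0.6114
Before dose 3, 2 doses have been given (aged 1τ, 2τ).
C_trough = C₀ × (r + r²) = 3.207 × (0.6114 + 0.3738) = 3.160 mg/L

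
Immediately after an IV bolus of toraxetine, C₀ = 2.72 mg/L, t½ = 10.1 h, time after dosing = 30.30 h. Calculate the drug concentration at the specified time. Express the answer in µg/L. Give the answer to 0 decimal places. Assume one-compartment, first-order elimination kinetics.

340 µg/L

k = ln2 / t½ = 0.693147 / 10.1 = 0.06863 h⁻¹
t / t½ = 30.30 / 10.1 = 3 half-lives
C = C₀ × (1/2)^3 = 2.720 × 0.1250 = 0.3400 mg/L
Convert: 0.3400 mg/L × 1000 = 340.0 µg/L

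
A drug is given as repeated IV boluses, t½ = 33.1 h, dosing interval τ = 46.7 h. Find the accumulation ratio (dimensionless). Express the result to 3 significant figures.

k = ln2 / t½ = 0.693147 / 33.1 = 0.02094 h⁻¹
e^(−kτ) = e^(−0.02094 × 46.7) = 0.3761
Accumulation ratio R = 1 / (1 − e^(−kτ)) = 1 / (1 − 0.3761) = 1.603

1.60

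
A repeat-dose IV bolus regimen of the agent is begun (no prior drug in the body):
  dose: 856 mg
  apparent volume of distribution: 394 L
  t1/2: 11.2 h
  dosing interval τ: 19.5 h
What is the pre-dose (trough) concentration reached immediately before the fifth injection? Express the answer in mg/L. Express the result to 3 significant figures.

C₀ per dose = Dose / Vd = 856 / 394 = 2.173 mg/L
k = ln2 / t½ = 0.693147 / 11.2 = 0.06189 h⁻¹
Fraction remaining after one interval: r = e^(−kτ) = e^(−0.06189 × 19.5) = 0.2991
Before dose 5, 4 doses have been given (aged 1τ, 2τ, 3τ, 4τ).
C_trough = C₀ × (r + r² + … + r^4) = C₀ × r(1−r^4)/(1−r)
        = 2.173 × 0.2991 × (1 − 0.008003) / (1 − 0.2991) = 0.9199 mg/L

0.920 mg/L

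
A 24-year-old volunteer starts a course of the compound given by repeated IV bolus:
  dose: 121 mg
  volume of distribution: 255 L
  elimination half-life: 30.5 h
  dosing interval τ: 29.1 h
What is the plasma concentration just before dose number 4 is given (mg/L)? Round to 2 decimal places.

C₀ per dose = Dose / Vd = 121 / 255 = 0.4745 mg/L
k = ln2 / t½ = 0.693147 / 30.5 = 0.02273 h⁻¹
Fraction remaining after one interval: r = e^(−kτ) = e^(−0.02273 × 29.1) = 0.5161
Before dose 4, 3 doses have been given (aged 1τ, 2τ, 3τ).
C_trough = C₀ × (r + r² + … + r^3) = C₀ × r(1−r^3)/(1−r)
        = 0.4745 × 0.5161 × (1 − 0.1375) / (1 − 0.5161) = 0.4365 mg/L

0.44 mg/L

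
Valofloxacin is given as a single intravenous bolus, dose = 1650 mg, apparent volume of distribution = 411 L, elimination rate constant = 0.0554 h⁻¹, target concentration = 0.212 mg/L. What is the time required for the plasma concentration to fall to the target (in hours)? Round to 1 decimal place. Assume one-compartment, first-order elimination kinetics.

53.1 h

C₀ = Dose / Vd = 1650 / 411 = 4.015 mg/L
t = ln(C₀ / C) / k = ln(4.015 / 0.212) / 0.05540
  = ln(18.94) / 0.05540 = 2.941 / 0.05540 = 53.09 h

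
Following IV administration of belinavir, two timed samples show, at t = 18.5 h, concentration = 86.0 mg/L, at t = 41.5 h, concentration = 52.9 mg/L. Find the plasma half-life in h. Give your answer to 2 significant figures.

33 h

k = ln(C₁/C₂) / (t₂ − t₁) = ln(86.0/52.9) / (41.5 − 18.5)
  = 0.4859 / 23.00 = 0.02113 h⁻¹
t½ = ln2 / k = 0.693147 / 0.02113 = 32.80 h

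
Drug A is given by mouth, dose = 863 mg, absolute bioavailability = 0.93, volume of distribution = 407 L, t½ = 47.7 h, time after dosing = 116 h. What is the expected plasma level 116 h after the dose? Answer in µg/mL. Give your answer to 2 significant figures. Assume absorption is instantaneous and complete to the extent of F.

Amount reaching circulation = F × Dose = 0.93 × 863.0 = 802.6 mg
C₀ = F·Dose / Vd = 802.6 / 407 = 1.972 mg/L
k = ln2 / t½ = 0.693147 / 47.7 = 0.01453 h⁻¹
C = C₀ · e^(−k·t) = 1.972 × e^(−0.01453 × 116)
  = 1.972 × 0.1854 = 0.3656 mg/L
(0.3656 mg/L = 0.3656 µg/mL)

0.37 µg/mL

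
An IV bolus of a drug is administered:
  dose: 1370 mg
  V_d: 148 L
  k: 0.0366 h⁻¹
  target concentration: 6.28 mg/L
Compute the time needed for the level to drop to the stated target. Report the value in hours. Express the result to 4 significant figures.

C₀ = Dose / Vd = 1370 / 148 = 9.257 mg/L
t = ln(C₀ / C) / k = ln(9.257 / 6.28) / 0.03660
  = ln(1.474) / 0.03660 = 0.3880 / 0.03660 = 10.60 h

10.60 h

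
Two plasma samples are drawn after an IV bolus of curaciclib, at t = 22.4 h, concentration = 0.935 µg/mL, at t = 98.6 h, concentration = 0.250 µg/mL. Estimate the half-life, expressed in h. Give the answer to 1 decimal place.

40.0 h

k = ln(C₁/C₂) / (t₂ − t₁) = ln(0.935/0.250) / (98.6 − 22.4)
  = 1.319 / 76.20 = 0.01731 h⁻¹
t½ = ln2 / k = 0.693147 / 0.01731 = 40.04 h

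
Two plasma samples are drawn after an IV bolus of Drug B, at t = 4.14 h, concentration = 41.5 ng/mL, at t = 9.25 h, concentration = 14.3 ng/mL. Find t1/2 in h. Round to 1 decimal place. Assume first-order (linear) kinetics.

k = ln(C₁/C₂) / (t₂ − t₁) = ln(41.5/14.3) / (9.25 − 4.14)
  = 1.065 / 5.110 = 0.2084 h⁻¹
t½ = ln2 / k = 0.693147 / 0.2084 = 3.326 h

3.3 h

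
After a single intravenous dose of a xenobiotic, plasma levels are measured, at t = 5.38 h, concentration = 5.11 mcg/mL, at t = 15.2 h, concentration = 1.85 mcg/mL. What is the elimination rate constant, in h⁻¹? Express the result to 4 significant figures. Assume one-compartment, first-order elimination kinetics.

0.1035 h⁻¹

k = ln(C₁/C₂) / (t₂ − t₁) = ln(5.11/1.85) / (15.2 − 5.38)
  = 1.016 / 9.820 = 0.1035 h⁻¹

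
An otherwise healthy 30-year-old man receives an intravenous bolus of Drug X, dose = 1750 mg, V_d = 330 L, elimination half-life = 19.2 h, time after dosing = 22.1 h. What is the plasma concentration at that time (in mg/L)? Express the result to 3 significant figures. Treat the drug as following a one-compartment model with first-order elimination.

C₀ = Dose / Vd = 1750 / 330 = 5.303 mg/L
k = ln2 / t½ = 0.693147 / 19.2 = 0.03610 h⁻¹
C = C₀ · e^(−k·t) = 5.303 × e^(−0.03610 × 22.1)
  = 5.303 × 0.4503 = 2.388 mg/L

2.39 mg/L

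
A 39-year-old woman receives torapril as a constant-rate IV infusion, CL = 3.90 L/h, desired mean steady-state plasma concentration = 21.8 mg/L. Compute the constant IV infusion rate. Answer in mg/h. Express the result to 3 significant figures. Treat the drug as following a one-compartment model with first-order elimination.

85.0 mg/h

At steady state, infusion rate R₀ = Css × CL = 21.8 × 3.900 = 85.02 mg/h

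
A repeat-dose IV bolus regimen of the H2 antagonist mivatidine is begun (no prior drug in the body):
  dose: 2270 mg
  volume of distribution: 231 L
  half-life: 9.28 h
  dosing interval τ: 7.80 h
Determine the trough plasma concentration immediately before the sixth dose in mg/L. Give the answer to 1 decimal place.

11.8 mg/L

C₀ per dose = Dose / Vd = 2270 / 231 = 9.827 mg/L
k = ln2 / t½ = 0.693147 / 9.28 = 0.07469 h⁻¹
Fraction remaining after one interval: r = e^(−kτ) = e^(−0.07469 × 7.80) = 0.5585
Before dose 6, 5 doses have been given (aged 1τ, 2τ, 3τ, 4τ, 5τ).
C_trough = C₀ × (r + r² + … + r^5) = C₀ × r(1−r^5)/(1−r)
        = 9.827 × 0.5585 × (1 − 0.05434) / (1 − 0.5585) = 11.76 mg/L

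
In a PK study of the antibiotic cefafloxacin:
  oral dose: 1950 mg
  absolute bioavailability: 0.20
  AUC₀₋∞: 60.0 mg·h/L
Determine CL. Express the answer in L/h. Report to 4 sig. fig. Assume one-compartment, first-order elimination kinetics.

CL = F·Dose / AUC = 0.20 × 1950 / 60.0 = 6.500 L/h

6.500 L/h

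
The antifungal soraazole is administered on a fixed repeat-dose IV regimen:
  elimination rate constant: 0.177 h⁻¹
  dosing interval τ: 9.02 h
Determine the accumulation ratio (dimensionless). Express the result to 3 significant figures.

1.25

e^(−kτ) = e^(−0.1770 × 9.02) = 0.2026
Accumulation ratio R = 1 / (1 − e^(−kτ)) = 1 / (1 − 0.2026) = 1.254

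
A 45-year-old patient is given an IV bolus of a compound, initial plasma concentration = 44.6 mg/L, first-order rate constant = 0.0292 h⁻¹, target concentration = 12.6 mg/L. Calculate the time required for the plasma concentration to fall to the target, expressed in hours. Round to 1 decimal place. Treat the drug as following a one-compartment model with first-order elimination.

43.3 h

t = ln(C₀ / C) / k = ln(44.60 / 12.6) / 0.02920
  = ln(3.540) / 0.02920 = 1.264 / 0.02920 = 43.29 h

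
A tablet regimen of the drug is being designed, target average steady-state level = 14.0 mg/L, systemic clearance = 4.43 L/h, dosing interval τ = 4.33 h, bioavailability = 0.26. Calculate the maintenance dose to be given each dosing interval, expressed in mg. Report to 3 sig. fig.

1030 mg

At steady state, F × (Dose/τ) = Css × CL.
Dose = Css × CL × τ / F = 14.0 × 4.430 × 4.33 / 0.26 = 1033 mg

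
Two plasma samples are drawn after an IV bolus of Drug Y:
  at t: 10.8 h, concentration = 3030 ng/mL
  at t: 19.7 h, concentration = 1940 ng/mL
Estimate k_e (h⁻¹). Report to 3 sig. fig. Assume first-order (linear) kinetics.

0.0501 h⁻¹

k = ln(C₁/C₂) / (t₂ − t₁) = ln(3030/1940) / (19.7 − 10.8)
  = 0.4459 / 8.900 = 0.05010 h⁻¹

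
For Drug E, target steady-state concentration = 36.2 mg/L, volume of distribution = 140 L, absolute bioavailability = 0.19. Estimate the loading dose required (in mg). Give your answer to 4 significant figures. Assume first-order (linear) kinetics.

26670 mg

LD = Css × Vd / F = 36.2 × 140 / 0.19 = 26670 mg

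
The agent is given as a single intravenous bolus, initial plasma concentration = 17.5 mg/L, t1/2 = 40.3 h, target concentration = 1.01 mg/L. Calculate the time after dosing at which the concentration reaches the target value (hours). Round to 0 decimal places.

166 h

k = ln2 / t½ = 0.693147 / 40.3 = 0.01720 h⁻¹
t = ln(C₀ / C) / k = ln(17.50 / 1.01) / 0.01720
  = ln(17.33) / 0.01720 = 2.852 / 0.01720 = 165.8 h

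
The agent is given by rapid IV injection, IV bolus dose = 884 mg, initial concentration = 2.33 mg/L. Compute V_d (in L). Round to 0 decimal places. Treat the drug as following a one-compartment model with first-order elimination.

379 L

Vd = Dose / C₀ = 884.0 / 2.33 = 379.4 L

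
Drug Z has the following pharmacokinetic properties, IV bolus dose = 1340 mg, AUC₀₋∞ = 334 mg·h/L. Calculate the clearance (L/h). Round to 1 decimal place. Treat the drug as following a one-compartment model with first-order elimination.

4.0 L/h

CL = Dose / AUC = 1340 / 334 = 4.012 L/h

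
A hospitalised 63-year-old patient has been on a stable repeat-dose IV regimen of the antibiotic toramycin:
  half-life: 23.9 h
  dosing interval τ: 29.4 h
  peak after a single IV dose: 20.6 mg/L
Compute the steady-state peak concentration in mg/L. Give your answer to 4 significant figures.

k = ln2 / t½ = 0.693147 / 23.9 = 0.02900 h⁻¹
e^(−kτ) = e^(−0.02900 × 29.4) = 0.4263
Accumulation ratio R = 1 / (1 − e^(−kτ)) = 1 / (1 − 0.4263) = 1.743
Steady-state peak = C₀ × R = 20.6 × 1.743 = 35.91 mg/L

35.91 mg/L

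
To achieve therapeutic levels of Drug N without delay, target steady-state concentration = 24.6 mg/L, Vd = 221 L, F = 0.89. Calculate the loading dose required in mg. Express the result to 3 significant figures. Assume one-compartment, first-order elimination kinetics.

LD = Css × Vd / F = 24.6 × 221 / 0.89 = 6109 mg

6110 mg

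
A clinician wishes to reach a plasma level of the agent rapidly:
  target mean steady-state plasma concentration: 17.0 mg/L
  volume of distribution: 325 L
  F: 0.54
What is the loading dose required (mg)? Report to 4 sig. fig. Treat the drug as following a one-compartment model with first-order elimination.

10230 mg

LD = Css × Vd / F = 17.0 × 325 / 0.54 = 10230 mg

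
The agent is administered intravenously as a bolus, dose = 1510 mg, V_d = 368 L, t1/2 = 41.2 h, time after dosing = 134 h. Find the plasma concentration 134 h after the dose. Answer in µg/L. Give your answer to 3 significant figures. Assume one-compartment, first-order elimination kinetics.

C₀ = Dose / Vd = 1510 / 368 = 4.103 mg/L
k = ln2 / t½ = 0.693147 / 41.2 = 0.01682 h⁻¹
C = C₀ · e^(−k·t) = 4.103 × e^(−0.01682 × 134)
  = 4.103 × 0.1050 = 0.4308 mg/L
Convert: 0.4308 mg/L × 1000 = 430.8 µg/L

431 µg/L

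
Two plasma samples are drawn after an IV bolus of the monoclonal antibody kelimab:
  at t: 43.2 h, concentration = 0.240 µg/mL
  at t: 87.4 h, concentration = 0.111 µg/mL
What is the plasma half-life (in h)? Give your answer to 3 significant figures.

39.7 h

k = ln(C₁/C₂) / (t₂ − t₁) = ln(0.240/0.111) / (87.4 − 43.2)
  = 0.7711 / 44.20 = 0.01745 h⁻¹
t½ = ln2 / k = 0.693147 / 0.01745 = 39.72 h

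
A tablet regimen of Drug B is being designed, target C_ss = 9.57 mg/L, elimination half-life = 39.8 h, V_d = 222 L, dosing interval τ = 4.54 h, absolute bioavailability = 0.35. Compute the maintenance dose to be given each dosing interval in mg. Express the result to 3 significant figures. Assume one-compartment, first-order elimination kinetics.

k = ln2 / t½ = 0.693147 / 39.8 = 0.01742 h⁻¹
CL = k × Vd = 0.01742 × 222 = 3.867 L/h
At steady state, F × (Dose/τ) = Css × CL.
Dose = Css × CL × τ / F = 9.57 × 3.867 × 4.54 / 0.35 = 480.0 mg

480 mg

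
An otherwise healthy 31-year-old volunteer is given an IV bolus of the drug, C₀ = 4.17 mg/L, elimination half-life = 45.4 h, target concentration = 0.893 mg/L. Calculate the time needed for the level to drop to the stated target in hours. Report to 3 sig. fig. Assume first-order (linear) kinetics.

101 h

k = ln2 / t½ = 0.693147 / 45.4 = 0.01527 h⁻¹
t = ln(C₀ / C) / k = ln(4.170 / 0.893) / 0.01527
  = ln(4.670) / 0.01527 = 1.541 / 0.01527 = 100.9 h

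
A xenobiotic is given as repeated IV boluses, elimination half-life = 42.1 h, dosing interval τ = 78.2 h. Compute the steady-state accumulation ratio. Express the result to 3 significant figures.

1.38

k = ln2 / t½ = 0.693147 / 42.1 = 0.01646 h⁻¹
e^(−kτ) = e^(−0.01646 × 78.2) = 0.2761
Accumulation ratio R = 1 / (1 − e^(−kτ)) = 1 / (1 − 0.2761) = 1.381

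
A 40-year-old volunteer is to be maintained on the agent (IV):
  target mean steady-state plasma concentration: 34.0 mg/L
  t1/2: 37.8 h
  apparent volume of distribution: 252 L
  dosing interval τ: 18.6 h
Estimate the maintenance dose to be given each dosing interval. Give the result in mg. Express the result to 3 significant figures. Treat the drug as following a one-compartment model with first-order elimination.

k = ln2 / t½ = 0.693147 / 37.8 = 0.01834 h⁻¹
CL = k × Vd = 0.01834 × 252 = 4.622 L/h
At steady state, Dose/τ = Css × CL.
Dose = Css × CL × τ = 34.0 × 4.622 × 18.6 = 2923 mg

2920 mg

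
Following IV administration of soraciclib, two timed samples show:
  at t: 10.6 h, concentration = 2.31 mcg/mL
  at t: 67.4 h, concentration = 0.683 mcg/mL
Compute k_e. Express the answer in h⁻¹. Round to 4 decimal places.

k = ln(C₁/C₂) / (t₂ − t₁) = ln(2.31/0.683) / (67.4 − 10.6)
  = 1.219 / 56.80 = 0.02146 h⁻¹

0.0215 h⁻¹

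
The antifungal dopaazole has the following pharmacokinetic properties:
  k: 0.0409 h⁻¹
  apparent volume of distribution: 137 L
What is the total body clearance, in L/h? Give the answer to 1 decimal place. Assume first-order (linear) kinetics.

5.6 L/h

CL = k × Vd = 0.0409 × 137 = 5.603 L/h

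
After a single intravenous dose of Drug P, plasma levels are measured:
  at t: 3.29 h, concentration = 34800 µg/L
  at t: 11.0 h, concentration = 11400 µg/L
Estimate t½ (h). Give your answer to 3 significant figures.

4.79 h

k = ln(C₁/C₂) / (t₂ − t₁) = ln(34800/11400) / (11.0 − 3.29)
  = 1.116 / 7.710 = 0.1447 h⁻¹
t½ = ln2 / k = 0.693147 / 0.1447 = 4.790 h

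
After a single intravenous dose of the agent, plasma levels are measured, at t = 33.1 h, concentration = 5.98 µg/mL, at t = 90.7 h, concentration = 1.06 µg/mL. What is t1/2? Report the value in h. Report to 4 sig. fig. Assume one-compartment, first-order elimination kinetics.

k = ln(C₁/C₂) / (t₂ − t₁) = ln(5.98/1.06) / (90.7 − 33.1)
  = 1.730 / 57.60 = 0.03003 h⁻¹
t½ = ln2 / k = 0.693147 / 0.03003 = 23.08 h

23.08 h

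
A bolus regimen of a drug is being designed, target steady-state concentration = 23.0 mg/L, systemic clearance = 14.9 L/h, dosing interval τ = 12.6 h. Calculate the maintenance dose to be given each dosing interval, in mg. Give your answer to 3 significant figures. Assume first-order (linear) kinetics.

4320 mg

At steady state, Dose/τ = Css × CL.
Dose = Css × CL × τ = 23.0 × 14.90 × 12.6 = 4318 mg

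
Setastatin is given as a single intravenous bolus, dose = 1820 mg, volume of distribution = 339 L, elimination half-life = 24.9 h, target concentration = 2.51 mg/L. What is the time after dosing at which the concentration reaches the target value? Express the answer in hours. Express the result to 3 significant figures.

C₀ = Dose / Vd = 1820 / 339 = 5.369 mg/L
k = ln2 / t½ = 0.693147 / 24.9 = 0.02784 h⁻¹
t = ln(C₀ / C) / k = ln(5.369 / 2.51) / 0.02784
  = ln(2.139) / 0.02784 = 0.7603 / 0.02784 = 27.31 h

27.3 h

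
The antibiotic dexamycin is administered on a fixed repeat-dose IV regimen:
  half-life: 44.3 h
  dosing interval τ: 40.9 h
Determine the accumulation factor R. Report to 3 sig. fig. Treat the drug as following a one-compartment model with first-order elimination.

k = ln2 / t½ = 0.693147 / 44.3 = 0.01565 h⁻¹
e^(−kτ) = e^(−0.01565 × 40.9) = 0.5272
Accumulation ratio R = 1 / (1 − e^(−kτ)) = 1 / (1 − 0.5272) = 2.115

2.12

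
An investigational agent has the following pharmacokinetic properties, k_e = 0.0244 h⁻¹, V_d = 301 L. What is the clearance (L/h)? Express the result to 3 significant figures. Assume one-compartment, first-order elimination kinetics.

7.34 L/h

CL = k × Vd = 0.0244 × 301 = 7.344 L/h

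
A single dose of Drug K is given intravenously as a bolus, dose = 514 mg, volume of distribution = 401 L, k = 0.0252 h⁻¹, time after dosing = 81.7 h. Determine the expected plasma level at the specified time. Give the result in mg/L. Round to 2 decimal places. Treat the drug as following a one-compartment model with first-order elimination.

0.16 mg/L

C₀ = Dose / Vd = 514.0 / 401 = 1.282 mg/L
C = C₀ · e^(−k·t) = 1.282 × e^(−0.02520 × 81.7)
  = 1.282 × 0.1276 = 0.1636 mg/L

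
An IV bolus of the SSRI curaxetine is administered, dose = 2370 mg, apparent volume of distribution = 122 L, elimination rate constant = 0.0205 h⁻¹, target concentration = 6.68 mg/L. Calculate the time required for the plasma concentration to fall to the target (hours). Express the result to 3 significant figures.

52.1 h

C₀ = Dose / Vd = 2370 / 122 = 19.43 mg/L
t = ln(C₀ / C) / k = ln(19.43 / 6.68) / 0.02050
  = ln(2.909) / 0.02050 = 1.068 / 0.02050 = 52.10 h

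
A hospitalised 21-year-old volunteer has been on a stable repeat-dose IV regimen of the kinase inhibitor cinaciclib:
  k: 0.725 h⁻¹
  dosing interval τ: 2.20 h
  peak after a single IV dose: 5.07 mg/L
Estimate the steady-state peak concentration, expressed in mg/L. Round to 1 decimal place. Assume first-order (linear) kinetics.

e^(−kτ) = e^(−0.7250 × 2.20) = 0.2029
Accumulation ratio R = 1 / (1 − e^(−kτ)) = 1 / (1 − 0.2029) = 1.255
Steady-state peak = C₀ × R = 5.07 × 1.255 = 6.363 mg/L

6.4 mg/L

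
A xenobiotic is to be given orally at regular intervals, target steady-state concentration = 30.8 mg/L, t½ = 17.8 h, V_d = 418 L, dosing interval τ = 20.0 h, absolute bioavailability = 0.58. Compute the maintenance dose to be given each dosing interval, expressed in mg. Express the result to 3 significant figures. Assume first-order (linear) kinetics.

17300 mg

k = ln2 / t½ = 0.693147 / 17.8 = 0.03894 h⁻¹
CL = k × Vd = 0.03894 × 418 = 16.28 L/h
At steady state, F × (Dose/τ) = Css × CL.
Dose = Css × CL × τ / F = 30.8 × 16.28 × 20.0 / 0.58 = 17290 mg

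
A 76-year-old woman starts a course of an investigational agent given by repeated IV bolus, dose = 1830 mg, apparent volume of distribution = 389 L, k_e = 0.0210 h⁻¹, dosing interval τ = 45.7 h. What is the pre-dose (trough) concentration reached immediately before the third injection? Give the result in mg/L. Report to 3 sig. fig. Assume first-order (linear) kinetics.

2.49 mg/L

C₀ per dose = Dose / Vd = 1830 / 389 = 4.704 mg/L
Fraction remaining after one interval: r = e^(−kτ) = e^(−0.02100 × 45.7) = 0.3830
Before dose 3, 2 doses have been given (aged 1τ, 2τ).
C_trough = C₀ × (r + r²) = 4.704 × (0.3830 + 0.1467) = 2.492 mg/L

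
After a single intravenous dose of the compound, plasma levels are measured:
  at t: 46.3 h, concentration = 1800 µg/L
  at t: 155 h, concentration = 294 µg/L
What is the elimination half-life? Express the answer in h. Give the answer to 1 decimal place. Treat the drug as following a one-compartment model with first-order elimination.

k = ln(C₁/C₂) / (t₂ − t₁) = ln(1800/294) / (155 − 46.3)
  = 1.812 / 108.7 = 0.01667 h⁻¹
t½ = ln2 / k = 0.693147 / 0.01667 = 41.58 h

41.6 h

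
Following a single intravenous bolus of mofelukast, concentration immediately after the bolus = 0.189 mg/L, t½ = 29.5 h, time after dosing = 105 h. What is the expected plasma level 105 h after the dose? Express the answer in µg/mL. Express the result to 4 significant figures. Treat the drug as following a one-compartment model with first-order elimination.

k = ln2 / t½ = 0.693147 / 29.5 = 0.02350 h⁻¹
C = C₀ · e^(−k·t) = 0.1890 × e^(−0.02350 × 105)
  = 0.1890 × 0.08480 = 0.01603 mg/L
(0.01603 mg/L = 0.01603 µg/mL)

0.01603 µg/mL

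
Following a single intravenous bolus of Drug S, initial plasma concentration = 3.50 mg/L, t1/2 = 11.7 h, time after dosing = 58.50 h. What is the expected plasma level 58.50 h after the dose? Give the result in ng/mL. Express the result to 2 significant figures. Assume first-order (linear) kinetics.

k = ln2 / t½ = 0.693147 / 11.7 = 0.05924 h⁻¹
t / t½ = 58.50 / 11.7 = 5 half-lives
C = C₀ × (1/2)^5 = 3.500 × 0.03125 = 0.1094 mg/L
Convert: 0.1094 mg/L × 1000 = 109.4 ng/mL

110 ng/mL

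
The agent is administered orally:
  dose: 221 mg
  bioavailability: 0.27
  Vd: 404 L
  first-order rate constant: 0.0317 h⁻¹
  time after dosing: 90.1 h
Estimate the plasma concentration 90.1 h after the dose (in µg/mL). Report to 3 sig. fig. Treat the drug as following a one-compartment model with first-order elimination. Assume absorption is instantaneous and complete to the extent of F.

Amount reaching circulation = F × Dose = 0.27 × 221.0 = 59.67 mg
C₀ = F·Dose / Vd = 59.67 / 404 = 0.1477 mg/L
C = C₀ · e^(−k·t) = 0.1477 × e^(−0.03170 × 90.1)
  = 0.1477 × 0.05749 = 0.008491 mg/L
(0.008491 mg/L = 0.008491 µg/mL)

0.00849 µg/mL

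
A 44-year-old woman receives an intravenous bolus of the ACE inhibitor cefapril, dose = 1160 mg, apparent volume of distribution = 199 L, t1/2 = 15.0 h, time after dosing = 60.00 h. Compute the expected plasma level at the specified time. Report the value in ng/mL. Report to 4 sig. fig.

364.3 ng/mL

C₀ = Dose / Vd = 1160 / 199 = 5.829 mg/L
k = ln2 / t½ = 0.693147 / 15.0 = 0.04621 h⁻¹
t / t½ = 60.00 / 15.0 = 4 half-lives
C = C₀ × (1/2)^4 = 5.829 × 0.06250 = 0.3643 mg/L
Convert: 0.3643 mg/L × 1000 = 364.3 ng/mL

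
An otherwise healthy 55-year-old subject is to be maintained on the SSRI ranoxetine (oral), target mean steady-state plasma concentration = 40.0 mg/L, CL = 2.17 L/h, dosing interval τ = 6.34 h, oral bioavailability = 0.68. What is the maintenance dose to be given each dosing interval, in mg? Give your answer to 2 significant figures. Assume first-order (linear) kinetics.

At steady state, F × (Dose/τ) = Css × CL.
Dose = Css × CL × τ / F = 40.0 × 2.170 × 6.34 / 0.68 = 809.3 mg

810 mg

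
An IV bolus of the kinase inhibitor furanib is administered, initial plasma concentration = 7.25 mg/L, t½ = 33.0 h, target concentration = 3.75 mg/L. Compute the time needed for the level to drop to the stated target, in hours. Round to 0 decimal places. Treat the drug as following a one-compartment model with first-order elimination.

31 h

k = ln2 / t½ = 0.693147 / 33.0 = 0.02100 h⁻¹
t = ln(C₀ / C) / k = ln(7.250 / 3.75) / 0.02100
  = ln(1.933) / 0.02100 = 0.6591 / 0.02100 = 31.39 h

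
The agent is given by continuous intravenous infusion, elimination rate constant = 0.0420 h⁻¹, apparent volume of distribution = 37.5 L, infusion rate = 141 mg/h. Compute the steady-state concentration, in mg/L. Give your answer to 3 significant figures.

CL = k × Vd = 0.04200 × 37.5 = 1.575 L/h
At steady state Css = R₀ / CL = 141 / 1.575 = 89.52 mg/L

89.5 mg/L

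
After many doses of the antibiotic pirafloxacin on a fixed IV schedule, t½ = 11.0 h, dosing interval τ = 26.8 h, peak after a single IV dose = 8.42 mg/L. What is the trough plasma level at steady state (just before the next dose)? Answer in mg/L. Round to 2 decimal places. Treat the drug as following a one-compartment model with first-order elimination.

1.91 mg/L

k = ln2 / t½ = 0.693147 / 11.0 = 0.06301 h⁻¹
e^(−kτ) = e^(−0.06301 × 26.8) = 0.1848
Accumulation ratio R = 1 / (1 − e^(−kτ)) = 1 / (1 − 0.1848) = 1.227
Steady-state trough = C₀ × R × e^(−kτ) = 8.42 × 1.227 × 0.1848 = 1.909 mg/L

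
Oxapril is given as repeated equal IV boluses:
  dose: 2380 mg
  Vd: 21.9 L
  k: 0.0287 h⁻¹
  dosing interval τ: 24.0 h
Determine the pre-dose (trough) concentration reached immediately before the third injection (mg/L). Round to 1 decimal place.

82.0 mg/L

C₀ per dose = Dose / Vd = 2380 / 21.9 = 108.7 mg/L
Fraction remaining after one interval: r = e^(−kτ) = e^(−0.02870 × 24.0) = 0.5022
Before dose 3, 2 doses have been given (aged 1τ, 2τ).
C_trough = C₀ × (r + r²) = 108.7 × (0.5022 + 0.2522) = 82.00 mg/L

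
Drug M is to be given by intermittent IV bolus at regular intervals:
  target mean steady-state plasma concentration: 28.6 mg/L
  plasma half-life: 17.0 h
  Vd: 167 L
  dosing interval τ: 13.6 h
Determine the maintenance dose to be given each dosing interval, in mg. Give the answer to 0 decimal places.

k = ln2 / t½ = 0.693147 / 17.0 = 0.04077 h⁻¹
CL = k × Vd = 0.04077 × 167 = 6.809 L/h
At steady state, Dose/τ = Css × CL.
Dose = Css × CL × τ = 28.6 × 6.809 × 13.6 = 2648 mg

2648 mg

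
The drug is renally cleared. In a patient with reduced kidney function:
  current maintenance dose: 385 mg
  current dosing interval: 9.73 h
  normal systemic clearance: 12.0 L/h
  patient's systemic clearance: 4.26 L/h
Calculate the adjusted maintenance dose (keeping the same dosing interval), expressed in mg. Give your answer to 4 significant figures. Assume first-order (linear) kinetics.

To keep the same average steady-state level, dosing rate must scale with clearance.
CL ratio = 4.26 / 12.0 = 0.3550
New dose (same interval) = 385 × 0.3550 = 136.7 mg

136.7 mg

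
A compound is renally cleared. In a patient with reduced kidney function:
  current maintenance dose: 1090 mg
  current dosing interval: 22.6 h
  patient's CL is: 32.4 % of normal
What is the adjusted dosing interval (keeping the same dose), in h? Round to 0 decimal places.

70 h

To keep the same average steady-state level, dosing rate must scale with clearance.
CL ratio = 32.4 / 100 = 0.3240
New interval (same dose) = 22.6 / 0.3240 = 69.75 h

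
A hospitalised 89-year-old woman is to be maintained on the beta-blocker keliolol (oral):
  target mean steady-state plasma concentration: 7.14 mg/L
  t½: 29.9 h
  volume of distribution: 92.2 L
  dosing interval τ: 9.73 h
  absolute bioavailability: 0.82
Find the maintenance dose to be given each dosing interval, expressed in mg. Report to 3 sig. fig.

k = ln2 / t½ = 0.693147 / 29.9 = 0.02318 h⁻¹
CL = k × Vd = 0.02318 × 92.2 = 2.137 L/h
At steady state, F × (Dose/τ) = Css × CL.
Dose = Css × CL × τ / F = 7.14 × 2.137 × 9.73 / 0.82 = 181.1 mg

181 mg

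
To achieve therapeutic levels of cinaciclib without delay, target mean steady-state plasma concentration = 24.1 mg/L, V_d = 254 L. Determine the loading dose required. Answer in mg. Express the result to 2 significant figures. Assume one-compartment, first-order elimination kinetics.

LD = Css × Vd = 24.1 × 254 = 6121 mg

6100 mg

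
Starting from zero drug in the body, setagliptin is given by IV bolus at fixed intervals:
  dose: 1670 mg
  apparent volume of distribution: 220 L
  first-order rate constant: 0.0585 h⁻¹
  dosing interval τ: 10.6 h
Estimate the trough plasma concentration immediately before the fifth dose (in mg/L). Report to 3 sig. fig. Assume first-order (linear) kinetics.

C₀ per dose = Dose / Vd = 1670 / 220 = 7.591 mg/L
Fraction remaining after one interval: r = e^(−kτ) = e^(−0.05850 × 10.6) = 0.5379
Before dose 5, 4 doses have been given (aged 1τ, 2τ, 3τ, 4τ).
C_trough = C₀ × (r + r² + … + r^4) = C₀ × r(1−r^4)/(1−r)
        = 7.591 × 0.5379 × (1 − 0.08372) / (1 − 0.5379) = 8.096 mg/L

8.10 mg/L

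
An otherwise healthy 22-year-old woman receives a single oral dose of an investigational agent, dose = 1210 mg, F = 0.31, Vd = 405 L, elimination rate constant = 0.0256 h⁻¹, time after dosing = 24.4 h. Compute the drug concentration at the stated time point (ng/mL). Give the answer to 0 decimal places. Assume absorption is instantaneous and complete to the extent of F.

496 ng/mL

Amount reaching circulation = F × Dose = 0.31 × 1210 = 375.1 mg
C₀ = F·Dose / Vd = 375.1 / 405 = 0.9262 mg/L
C = C₀ · e^(−k·t) = 0.9262 × e^(−0.02560 × 24.4)
  = 0.9262 × 0.5355 = 0.4960 mg/L
Convert: 0.4960 mg/L × 1000 = 496.0 ng/mL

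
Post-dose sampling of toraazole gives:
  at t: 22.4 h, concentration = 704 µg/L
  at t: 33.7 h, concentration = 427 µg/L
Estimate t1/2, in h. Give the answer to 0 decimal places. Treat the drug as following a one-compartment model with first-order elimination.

16 h

k = ln(C₁/C₂) / (t₂ − t₁) = ln(704/427) / (33.7 − 22.4)
  = 0.5000 / 11.30 = 0.04425 h⁻¹
t½ = ln2 / k = 0.693147 / 0.04425 = 15.66 h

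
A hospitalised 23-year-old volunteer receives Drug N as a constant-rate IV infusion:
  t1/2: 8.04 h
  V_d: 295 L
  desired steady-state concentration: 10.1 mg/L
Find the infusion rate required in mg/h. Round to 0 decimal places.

k = ln2 / t½ = 0.693147 / 8.04 = 0.08621 h⁻¹
CL = k × Vd = 0.08621 × 295 = 25.43 L/h
At steady state, infusion rate R₀ = Css × CL = 10.1 × 25.43 = 256.8 mg/h

257 mg/h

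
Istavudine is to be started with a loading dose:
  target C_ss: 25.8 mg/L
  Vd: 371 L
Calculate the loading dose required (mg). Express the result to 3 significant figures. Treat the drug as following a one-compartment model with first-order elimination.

9570 mg

LD = Css × Vd = 25.8 × 371 = 9572 mg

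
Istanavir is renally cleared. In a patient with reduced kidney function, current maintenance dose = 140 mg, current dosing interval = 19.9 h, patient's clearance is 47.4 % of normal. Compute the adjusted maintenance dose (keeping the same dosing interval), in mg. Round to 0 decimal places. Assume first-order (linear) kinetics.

66 mg

To keep the same average steady-state level, dosing rate must scale with clearance.
CL ratio = 47.4 / 100 = 0.4740
New dose (same interval) = 140 × 0.4740 = 66.36 mg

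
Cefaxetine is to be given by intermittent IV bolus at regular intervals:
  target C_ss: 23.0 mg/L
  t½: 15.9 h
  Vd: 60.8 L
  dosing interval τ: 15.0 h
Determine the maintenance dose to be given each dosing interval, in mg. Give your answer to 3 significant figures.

k = ln2 / t½ = 0.693147 / 15.9 = 0.04359 h⁻¹
CL = k × Vd = 0.04359 × 60.8 = 2.650 L/h
At steady state, Dose/τ = Css × CL.
Dose = Css × CL × τ = 23.0 × 2.650 × 15.0 = 914.3 mg

914 mg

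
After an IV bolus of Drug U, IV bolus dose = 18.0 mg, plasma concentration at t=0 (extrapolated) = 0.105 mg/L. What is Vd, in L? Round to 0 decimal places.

171 L

Vd = Dose / C₀ = 18.00 / 0.105 = 171.4 L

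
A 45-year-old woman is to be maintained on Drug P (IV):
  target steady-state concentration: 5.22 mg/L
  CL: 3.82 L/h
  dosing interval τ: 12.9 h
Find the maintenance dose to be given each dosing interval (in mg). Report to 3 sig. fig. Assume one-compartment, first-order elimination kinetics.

At steady state, Dose/τ = Css × CL.
Dose = Css × CL × τ = 5.22 × 3.820 × 12.9 = 257.2 mg

257 mg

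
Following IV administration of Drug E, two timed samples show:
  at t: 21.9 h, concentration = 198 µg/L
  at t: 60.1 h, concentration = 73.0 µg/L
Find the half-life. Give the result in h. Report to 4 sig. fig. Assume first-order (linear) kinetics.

26.54 h

k = ln(C₁/C₂) / (t₂ − t₁) = ln(198/73.0) / (60.1 − 21.9)
  = 0.9978 / 38.20 = 0.02612 h⁻¹
t½ = ln2 / k = 0.693147 / 0.02612 = 26.54 h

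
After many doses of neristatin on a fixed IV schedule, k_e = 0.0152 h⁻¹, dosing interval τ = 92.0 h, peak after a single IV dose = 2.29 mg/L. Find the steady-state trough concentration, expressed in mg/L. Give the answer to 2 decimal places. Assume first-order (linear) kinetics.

e^(−kτ) = e^(−0.01520 × 92.0) = 0.2470
Accumulation ratio R = 1 / (1 − e^(−kτ)) = 1 / (1 − 0.2470) = 1.328
Steady-state trough = C₀ × R × e^(−kτ) = 2.29 × 1.328 × 0.2470 = 0.7512 mg/L

0.75 mg/L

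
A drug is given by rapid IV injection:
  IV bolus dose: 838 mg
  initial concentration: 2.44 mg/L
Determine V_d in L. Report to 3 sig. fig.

343 L

Vd = Dose / C₀ = 838.0 / 2.44 = 343.4 L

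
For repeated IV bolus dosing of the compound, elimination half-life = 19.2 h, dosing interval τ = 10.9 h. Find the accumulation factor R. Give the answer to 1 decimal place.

3.1

k = ln2 / t½ = 0.693147 / 19.2 = 0.03610 h⁻¹
e^(−kτ) = e^(−0.03610 × 10.9) = 0.6747
Accumulation ratio R = 1 / (1 − e^(−kτ)) = 1 / (1 − 0.6747) = 3.074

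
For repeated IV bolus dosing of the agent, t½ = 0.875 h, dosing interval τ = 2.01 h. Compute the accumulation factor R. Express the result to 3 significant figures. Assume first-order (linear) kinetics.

k = ln2 / t½ = 0.693147 / 0.875 = 0.7922 h⁻¹
e^(−kτ) = e^(−0.7922 × 2.01) = 0.2035
Accumulation ratio R = 1 / (1 − e^(−kτ)) = 1 / (1 − 0.2035) = 1.255

1.26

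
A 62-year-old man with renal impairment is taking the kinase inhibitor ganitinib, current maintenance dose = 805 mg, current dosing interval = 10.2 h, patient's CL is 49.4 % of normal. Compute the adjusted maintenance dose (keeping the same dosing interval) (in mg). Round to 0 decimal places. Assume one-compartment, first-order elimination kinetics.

398 mg

To keep the same average steady-state level, dosing rate must scale with clearance.
CL ratio = 49.4 / 100 = 0.4940
New dose (same interval) = 805 × 0.4940 = 397.7 mg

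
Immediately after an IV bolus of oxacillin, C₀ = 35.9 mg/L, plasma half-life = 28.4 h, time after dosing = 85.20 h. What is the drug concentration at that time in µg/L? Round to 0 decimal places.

4488 µg/L

k = ln2 / t½ = 0.693147 / 28.4 = 0.02441 h⁻¹
t / t½ = 85.20 / 28.4 = 3 half-lives
C = C₀ × (1/2)^3 = 35.90 × 0.1250 = 4.488 mg/L
Convert: 4.488 mg/L × 1000 = 4488 µg/L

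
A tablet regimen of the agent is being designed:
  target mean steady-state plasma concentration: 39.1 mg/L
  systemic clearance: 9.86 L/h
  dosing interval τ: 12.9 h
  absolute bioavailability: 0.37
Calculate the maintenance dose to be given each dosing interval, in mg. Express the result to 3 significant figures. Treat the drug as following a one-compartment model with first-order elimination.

13400 mg

At steady state, F × (Dose/τ) = Css × CL.
Dose = Css × CL × τ / F = 39.1 × 9.860 × 12.9 / 0.37 = 13440 mg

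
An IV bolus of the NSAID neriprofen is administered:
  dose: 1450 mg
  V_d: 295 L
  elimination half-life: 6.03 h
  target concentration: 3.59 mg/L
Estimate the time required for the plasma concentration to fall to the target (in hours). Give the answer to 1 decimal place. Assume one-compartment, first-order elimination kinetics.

C₀ = Dose / Vd = 1450 / 295 = 4.915 mg/L
k = ln2 / t½ = 0.693147 / 6.03 = 0.1149 h⁻¹
t = ln(C₀ / C) / k = ln(4.915 / 3.59) / 0.1149
  = ln(1.369) / 0.1149 = 0.3141 / 0.1149 = 2.734 h

2.7 h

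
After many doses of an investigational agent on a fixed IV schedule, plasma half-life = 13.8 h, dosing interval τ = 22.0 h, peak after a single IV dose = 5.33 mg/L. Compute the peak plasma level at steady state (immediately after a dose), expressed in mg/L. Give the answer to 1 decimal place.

k = ln2 / t½ = 0.693147 / 13.8 = 0.05023 h⁻¹
e^(−kτ) = e^(−0.05023 × 22.0) = 0.3312
Accumulation ratio R = 1 / (1 − e^(−kτ)) = 1 / (1 − 0.3312) = 1.495
Steady-state peak = C₀ × R = 5.33 × 1.495 = 7.968 mg/L

8.0 mg/L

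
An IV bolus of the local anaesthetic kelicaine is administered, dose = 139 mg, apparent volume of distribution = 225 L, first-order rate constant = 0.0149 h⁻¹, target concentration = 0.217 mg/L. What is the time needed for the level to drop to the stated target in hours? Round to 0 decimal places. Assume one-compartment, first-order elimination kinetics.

C₀ = Dose / Vd = 139.0 / 225 = 0.6178 mg/L
t = ln(C₀ / C) / k = ln(0.6178 / 0.217) / 0.01490
  = ln(2.847) / 0.01490 = 1.046 / 0.01490 = 70.20 h

70 h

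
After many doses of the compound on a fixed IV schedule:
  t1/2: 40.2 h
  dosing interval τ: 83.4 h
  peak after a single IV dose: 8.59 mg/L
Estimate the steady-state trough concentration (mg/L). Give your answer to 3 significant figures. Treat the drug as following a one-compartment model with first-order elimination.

k = ln2 / t½ = 0.693147 / 40.2 = 0.01724 h⁻¹
e^(−kτ) = e^(−0.01724 × 83.4) = 0.2374
Accumulation ratio R = 1 / (1 − e^(−kτ)) = 1 / (1 − 0.2374) = 1.311
Steady-state trough = C₀ × R × e^(−kτ) = 8.59 × 1.311 × 0.2374 = 2.673 mg/L

2.67 mg/L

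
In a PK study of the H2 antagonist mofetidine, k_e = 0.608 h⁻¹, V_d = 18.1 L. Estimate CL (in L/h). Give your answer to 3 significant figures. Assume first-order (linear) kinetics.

CL = k × Vd = 0.608 × 18.1 = 11.00 L/h

11.0 L/h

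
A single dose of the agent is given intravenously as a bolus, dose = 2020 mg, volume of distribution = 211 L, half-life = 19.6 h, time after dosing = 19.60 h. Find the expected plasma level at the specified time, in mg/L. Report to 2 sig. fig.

4.8 mg/L

C₀ = Dose / Vd = 2020 / 211 = 9.573 mg/L
k = ln2 / t½ = 0.693147 / 19.6 = 0.03536 h⁻¹
t / t½ = 19.60 / 19.6 = 1 half-lives
C = C₀ × (1/2)^1 = 9.573 × 0.5000 = 4.787 mg/L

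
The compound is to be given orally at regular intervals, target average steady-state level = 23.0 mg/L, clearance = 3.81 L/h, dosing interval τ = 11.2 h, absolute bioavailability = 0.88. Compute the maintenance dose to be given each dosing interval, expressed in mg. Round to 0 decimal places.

1115 mg

At steady state, F × (Dose/τ) = Css × CL.
Dose = Css × CL × τ / F = 23.0 × 3.810 × 11.2 / 0.88 = 1115 mg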